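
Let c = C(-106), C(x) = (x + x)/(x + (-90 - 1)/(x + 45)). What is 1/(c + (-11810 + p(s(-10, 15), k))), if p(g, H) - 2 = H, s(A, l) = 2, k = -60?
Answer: -6375/75645568 ≈ -8.4275e-5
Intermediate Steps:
p(g, H) = 2 + H
C(x) = 2*x/(x - 91/(45 + x)) (C(x) = (2*x)/(x - 91/(45 + x)) = 2*x/(x - 91/(45 + x)))
c = 12932/6375 (c = 2*(-106)*(45 - 106)/(-91 + (-106)**2 + 45*(-106)) = 2*(-106)*(-61)/(-91 + 11236 - 4770) = 2*(-106)*(-61)/6375 = 2*(-106)*(1/6375)*(-61) = 12932/6375 ≈ 2.0285)
1/(c + (-11810 + p(s(-10, 15), k))) = 1/(12932/6375 + (-11810 + (2 - 60))) = 1/(12932/6375 + (-11810 - 58)) = 1/(12932/6375 - 11868) = 1/(-75645568/6375) = -6375/75645568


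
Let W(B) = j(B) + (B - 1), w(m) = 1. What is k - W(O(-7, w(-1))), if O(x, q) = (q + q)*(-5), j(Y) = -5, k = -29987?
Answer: -29971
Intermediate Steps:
O(x, q) = -10*q (O(x, q) = (2*q)*(-5) = -10*q)
W(B) = -6 + B (W(B) = -5 + (B - 1) = -5 + (-1 + B) = -6 + B)
k - W(O(-7, w(-1))) = -29987 - (-6 - 10*1) = -29987 - (-6 - 10) = -29987 - 1*(-16) = -29987 + 16 = -29971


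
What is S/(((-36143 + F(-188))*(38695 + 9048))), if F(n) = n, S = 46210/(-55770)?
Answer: 4621/9673590553341 ≈ 4.7769e-10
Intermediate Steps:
S = -4621/5577 (S = 46210*(-1/55770) = -4621/5577 ≈ -0.82858)
S/(((-36143 + F(-188))*(38695 + 9048))) = -4621*1/((-36143 - 188)*(38695 + 9048))/5577 = -4621/(5577*((-36331*47743))) = -4621/5577/(-1734550933) = -4621/5577*(-1/1734550933) = 4621/9673590553341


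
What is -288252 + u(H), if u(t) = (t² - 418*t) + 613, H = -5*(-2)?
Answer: -291719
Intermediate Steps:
H = 10
u(t) = 613 + t² - 418*t
-288252 + u(H) = -288252 + (613 + 10² - 418*10) = -288252 + (613 + 100 - 4180) = -288252 - 3467 = -291719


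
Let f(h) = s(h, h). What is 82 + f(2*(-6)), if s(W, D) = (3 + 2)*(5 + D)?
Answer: 47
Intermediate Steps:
s(W, D) = 25 + 5*D (s(W, D) = 5*(5 + D) = 25 + 5*D)
f(h) = 25 + 5*h
82 + f(2*(-6)) = 82 + (25 + 5*(2*(-6))) = 82 + (25 + 5*(-12)) = 82 + (25 - 60) = 82 - 35 = 47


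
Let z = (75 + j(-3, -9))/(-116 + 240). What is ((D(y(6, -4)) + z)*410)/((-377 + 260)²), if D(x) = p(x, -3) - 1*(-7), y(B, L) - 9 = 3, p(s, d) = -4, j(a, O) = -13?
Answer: 1435/13689 ≈ 0.10483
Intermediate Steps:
z = ½ (z = (75 - 13)/(-116 + 240) = 62/124 = 62*(1/124) = ½ ≈ 0.50000)
y(B, L) = 12 (y(B, L) = 9 + 3 = 12)
D(x) = 3 (D(x) = -4 - 1*(-7) = -4 + 7 = 3)
((D(y(6, -4)) + z)*410)/((-377 + 260)²) = ((3 + ½)*410)/((-377 + 260)²) = ((7/2)*410)/((-117)²) = 1435/13689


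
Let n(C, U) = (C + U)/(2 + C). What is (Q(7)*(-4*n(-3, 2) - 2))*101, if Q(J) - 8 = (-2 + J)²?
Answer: -19998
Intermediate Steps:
Q(J) = 8 + (-2 + J)²
n(C, U) = (C + U)/(2 + C)
(Q(7)*(-4*n(-3, 2) - 2))*101 = ((8 + (-2 + 7)²)*(-4*(-3 + 2)/(2 - 3) - 2))*101 = ((8 + 5²)*(-4*(-1)/(-1) - 2))*101 = ((8 + 25)*(-(-4)*(-1) - 2))*101 = (33*(-4*1 - 2))*101 = (33*(-4 - 2))*101 = (33*(-6))*101 = -198*101 = -19998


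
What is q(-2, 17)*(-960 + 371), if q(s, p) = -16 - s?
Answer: 8246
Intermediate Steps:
q(-2, 17)*(-960 + 371) = (-16 - 1*(-2))*(-960 + 371) = (-16 + 2)*(-589) = -14*(-589) = 8246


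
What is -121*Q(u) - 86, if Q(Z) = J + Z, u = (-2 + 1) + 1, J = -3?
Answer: 277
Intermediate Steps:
u = 0 (u = -1 + 1 = 0)
Q(Z) = -3 + Z
-121*Q(u) - 86 = -121*(-3 + 0) - 86 = -121*(-3) - 86 = 363 - 86 = 277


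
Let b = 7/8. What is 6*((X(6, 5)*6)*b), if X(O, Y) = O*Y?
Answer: 945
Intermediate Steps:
b = 7/8 (b = 7*(⅛) = 7/8 ≈ 0.87500)
6*((X(6, 5)*6)*b) = 6*(((6*5)*6)*(7/8)) = 6*((30*6)*(7/8)) = 6*(180*(7/8)) = 6*(315/2) = 945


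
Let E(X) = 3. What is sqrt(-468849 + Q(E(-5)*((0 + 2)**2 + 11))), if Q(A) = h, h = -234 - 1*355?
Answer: I*sqrt(469438) ≈ 685.16*I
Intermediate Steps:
h = -589 (h = -234 - 355 = -589)
Q(A) = -589
sqrt(-468849 + Q(E(-5)*((0 + 2)**2 + 11))) = sqrt(-468849 - 589) = sqrt(-469438) = I*sqrt(469438)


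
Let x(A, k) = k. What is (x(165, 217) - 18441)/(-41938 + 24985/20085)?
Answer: 73205808/168459949 ≈ 0.43456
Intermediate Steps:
(x(165, 217) - 18441)/(-41938 + 24985/20085) = (217 - 18441)/(-41938 + 24985/20085) = -18224/(-41938 + 24985*(1/20085)) = -18224/(-41938 + 4997/4017) = -18224/(-168459949/4017) = -18224*(-4017/168459949) = 73205808/168459949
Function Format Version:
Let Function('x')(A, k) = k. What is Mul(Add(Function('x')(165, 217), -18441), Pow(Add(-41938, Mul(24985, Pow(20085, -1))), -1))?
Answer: Rational(73205808, 168459949) ≈ 0.43456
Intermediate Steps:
Mul(Add(Function('x')(165, 217), -18441), Pow(Add(-41938, Mul(24985, Pow(20085, -1))), -1)) = Mul(Add(217, -18441), Pow(Add(-41938, Mul(24985, Pow(20085, -1))), -1)) = Mul(-18224, Pow(Add(-41938, Mul(24985, Rational(1, 20085))), -1)) = Mul(-18224, Pow(Add(-41938, Rational(4997, 4017)), -1)) = Mul(-18224, Pow(Rational(-168459949, 4017), -1)) = Mul(-18224, Rational(-4017, 168459949)) = Rational(73205808, 168459949)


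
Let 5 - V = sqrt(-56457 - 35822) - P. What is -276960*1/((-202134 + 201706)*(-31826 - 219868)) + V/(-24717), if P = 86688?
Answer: -1213116799/345617811 + I*sqrt(92279)/24717 ≈ -3.51 + 0.01229*I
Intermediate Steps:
V = 86693 - I*sqrt(92279) (V = 5 - (sqrt(-56457 - 35822) - 1*86688) = 5 - (sqrt(-92279) - 86688) = 5 - (I*sqrt(92279) - 86688) = 5 - (-86688 + I*sqrt(92279)) = 5 + (86688 - I*sqrt(92279)) = 86693 - I*sqrt(92279) ≈ 86693.0 - 303.77*I)
-276960*1/((-202134 + 201706)*(-31826 - 219868)) + V/(-24717) = -276960*1/((-202134 + 201706)*(-31826 - 219868)) + (86693 - I*sqrt(92279))/(-24717) = -276960/((-251694*(-428))) + (86693 - I*sqrt(92279))*(-1/24717) = -276960/107725032 + (-86693/24717 + I*sqrt(92279)/24717) = -276960*1/107725032 + (-86693/24717 + I*sqrt(92279)/24717) = -11540/4488543 + (-86693/24717 + I*sqrt(92279)/24717) = -1213116799/345617811 + I*sqrt(92279)/24717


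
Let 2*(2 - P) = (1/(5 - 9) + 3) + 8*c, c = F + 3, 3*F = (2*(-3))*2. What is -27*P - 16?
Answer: -1127/8 ≈ -140.88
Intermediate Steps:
F = -4 (F = ((2*(-3))*2)/3 = (-6*2)/3 = (1/3)*(-12) = -4)
c = -1 (c = -4 + 3 = -1)
P = 37/8 (P = 2 - ((1/(5 - 9) + 3) + 8*(-1))/2 = 2 - ((1/(-4) + 3) - 8)/2 = 2 - ((-1/4 + 3) - 8)/2 = 2 - (11/4 - 8)/2 = 2 - 1/2*(-21/4) = 2 + 21/8 = 37/8 ≈ 4.6250)
-27*P - 16 = -27*37/8 - 16 = -999/8 - 16 = -1127/8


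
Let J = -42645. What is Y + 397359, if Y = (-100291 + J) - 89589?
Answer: 164834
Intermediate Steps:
Y = -232525 (Y = (-100291 - 42645) - 89589 = -142936 - 89589 = -232525)
Y + 397359 = -232525 + 397359 = 164834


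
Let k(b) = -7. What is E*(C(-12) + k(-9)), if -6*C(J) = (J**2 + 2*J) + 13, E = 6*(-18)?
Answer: 3150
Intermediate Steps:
E = -108
C(J) = -13/6 - J/3 - J**2/6 (C(J) = -((J**2 + 2*J) + 13)/6 = -(13 + J**2 + 2*J)/6 = -13/6 - J/3 - J**2/6)
E*(C(-12) + k(-9)) = -108*((-13/6 - 1/3*(-12) - 1/6*(-12)**2) - 7) = -108*((-13/6 + 4 - 1/6*144) - 7) = -108*((-13/6 + 4 - 24) - 7) = -108*(-133/6 - 7) = -108*(-175/6) = 3150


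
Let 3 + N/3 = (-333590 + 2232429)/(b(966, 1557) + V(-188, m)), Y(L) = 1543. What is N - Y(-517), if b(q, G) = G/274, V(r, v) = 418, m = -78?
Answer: 1380675530/116089 ≈ 11893.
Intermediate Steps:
b(q, G) = G/274 (b(q, G) = G*(1/274) = G/274)
N = 1559800857/116089 (N = -9 + 3*((-333590 + 2232429)/((1/274)*1557 + 418)) = -9 + 3*(1898839/(1557/274 + 418)) = -9 + 3*(1898839/(116089/274)) = -9 + 3*(1898839*(274/116089)) = -9 + 3*(520281886/116089) = -9 + 1560845658/116089 = 1559800857/116089 ≈ 13436.)
N - Y(-517) = 1559800857/116089 - 1*1543 = 1559800857/116089 - 1543 = 1380675530/116089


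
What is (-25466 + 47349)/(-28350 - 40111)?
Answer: -21883/68461 ≈ -0.31964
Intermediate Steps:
(-25466 + 47349)/(-28350 - 40111) = 21883/(-68461) = 21883*(-1/68461) = -21883/68461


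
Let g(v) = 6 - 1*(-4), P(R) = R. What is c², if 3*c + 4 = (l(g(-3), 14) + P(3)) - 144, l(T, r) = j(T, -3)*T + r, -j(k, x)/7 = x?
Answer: 6241/9 ≈ 693.44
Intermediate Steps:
j(k, x) = -7*x
g(v) = 10 (g(v) = 6 + 4 = 10)
l(T, r) = r + 21*T (l(T, r) = (-7*(-3))*T + r = 21*T + r = r + 21*T)
c = 79/3 (c = -4/3 + (((14 + 21*10) + 3) - 144)/3 = -4/3 + (((14 + 210) + 3) - 144)/3 = -4/3 + ((224 + 3) - 144)/3 = -4/3 + (227 - 144)/3 = -4/3 + (⅓)*83 = -4/3 + 83/3 = 79/3 ≈ 26.333)
c² = (79/3)² = 6241/9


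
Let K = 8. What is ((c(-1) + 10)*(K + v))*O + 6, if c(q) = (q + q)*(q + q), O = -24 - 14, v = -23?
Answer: 7986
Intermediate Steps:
O = -38
c(q) = 4*q**2 (c(q) = (2*q)*(2*q) = 4*q**2)
((c(-1) + 10)*(K + v))*O + 6 = ((4*(-1)**2 + 10)*(8 - 23))*(-38) + 6 = ((4*1 + 10)*(-15))*(-38) + 6 = ((4 + 10)*(-15))*(-38) + 6 = (14*(-15))*(-38) + 6 = -210*(-38) + 6 = 7980 + 6 = 7986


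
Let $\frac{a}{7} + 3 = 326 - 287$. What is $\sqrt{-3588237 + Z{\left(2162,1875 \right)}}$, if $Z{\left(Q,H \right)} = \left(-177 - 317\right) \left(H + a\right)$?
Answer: $5 i \sqrt{185559} \approx 2153.8 i$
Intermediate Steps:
$a = 252$ ($a = -21 + 7 \left(326 - 287\right) = -21 + 7 \cdot 39 = -21 + 273 = 252$)
$Z{\left(Q,H \right)} = -124488 - 494 H$ ($Z{\left(Q,H \right)} = \left(-177 - 317\right) \left(H + 252\right) = - 494 \left(252 + H\right) = -124488 - 494 H$)
$\sqrt{-3588237 + Z{\left(2162,1875 \right)}} = \sqrt{-3588237 - 1050738} = \sqrt{-4638975} = 5 i \sqrt{185559}$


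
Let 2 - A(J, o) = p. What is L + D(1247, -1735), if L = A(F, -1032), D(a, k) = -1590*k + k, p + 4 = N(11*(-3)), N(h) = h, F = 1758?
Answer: 2756954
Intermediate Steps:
p = -37 (p = -4 + 11*(-3) = -4 - 33 = -37)
D(a, k) = -1589*k
A(J, o) = 39 (A(J, o) = 2 - 1*(-37) = 2 + 37 = 39)
L = 39
L + D(1247, -1735) = 39 - 1589*(-1735) = 39 + 2756915 = 2756954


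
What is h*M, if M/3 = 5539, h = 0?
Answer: 0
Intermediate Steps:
M = 16617 (M = 3*5539 = 16617)
h*M = 0*16617 = 0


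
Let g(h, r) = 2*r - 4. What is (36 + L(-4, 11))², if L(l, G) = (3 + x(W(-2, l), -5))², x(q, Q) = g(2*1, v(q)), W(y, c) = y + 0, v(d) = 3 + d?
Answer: 1369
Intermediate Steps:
g(h, r) = -4 + 2*r
W(y, c) = y
x(q, Q) = 2 + 2*q (x(q, Q) = -4 + 2*(3 + q) = -4 + (6 + 2*q) = 2 + 2*q)
L(l, G) = 1 (L(l, G) = (3 + (2 + 2*(-2)))² = (3 + (2 - 4))² = (3 - 2)² = 1² = 1)
(36 + L(-4, 11))² = (36 + 1)² = 37² = 1369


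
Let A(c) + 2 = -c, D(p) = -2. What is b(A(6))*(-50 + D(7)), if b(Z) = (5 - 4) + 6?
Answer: -364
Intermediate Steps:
A(c) = -2 - c
b(Z) = 7 (b(Z) = 1 + 6 = 7)
b(A(6))*(-50 + D(7)) = 7*(-50 - 2) = 7*(-52) = -364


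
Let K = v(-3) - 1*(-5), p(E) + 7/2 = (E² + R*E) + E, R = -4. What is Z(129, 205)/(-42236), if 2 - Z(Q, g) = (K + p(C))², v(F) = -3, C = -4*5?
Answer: 840881/168944 ≈ 4.9773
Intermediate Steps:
C = -20
p(E) = -7/2 + E² - 3*E (p(E) = -7/2 + ((E² - 4*E) + E) = -7/2 + (E² - 3*E) = -7/2 + E² - 3*E)
K = 2 (K = -3 - 1*(-5) = -3 + 5 = 2)
Z(Q, g) = -840881/4 (Z(Q, g) = 2 - (2 + (-7/2 + (-20)² - 3*(-20)))² = 2 - (2 + (-7/2 + 400 + 60))² = 2 - (2 + 913/2)² = 2 - (917/2)² = 2 - 1*840889/4 = 2 - 840889/4 = -840881/4)
Z(129, 205)/(-42236) = -840881/4/(-42236) = -840881/4*(-1/42236) = 840881/168944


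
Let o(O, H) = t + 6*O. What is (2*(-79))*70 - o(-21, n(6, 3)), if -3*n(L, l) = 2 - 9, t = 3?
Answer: -10937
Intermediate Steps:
n(L, l) = 7/3 (n(L, l) = -(2 - 9)/3 = -⅓*(-7) = 7/3)
o(O, H) = 3 + 6*O
(2*(-79))*70 - o(-21, n(6, 3)) = (2*(-79))*70 - (3 + 6*(-21)) = -158*70 - (3 - 126) = -11060 - 1*(-123) = -11060 + 123 = -10937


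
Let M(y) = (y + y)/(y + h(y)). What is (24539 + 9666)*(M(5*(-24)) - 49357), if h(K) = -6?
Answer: -35452011685/21 ≈ -1.6882e+9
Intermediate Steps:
M(y) = 2*y/(-6 + y) (M(y) = (y + y)/(y - 6) = (2*y)/(-6 + y) = 2*y/(-6 + y))
(24539 + 9666)*(M(5*(-24)) - 49357) = (24539 + 9666)*(2*(5*(-24))/(-6 + 5*(-24)) - 49357) = 34205*(2*(-120)/(-6 - 120) - 49357) = 34205*(2*(-120)/(-126) - 49357) = 34205*(2*(-120)*(-1/126) - 49357) = 34205*(40/21 - 49357) = 34205*(-1036457/21) = -35452011685/21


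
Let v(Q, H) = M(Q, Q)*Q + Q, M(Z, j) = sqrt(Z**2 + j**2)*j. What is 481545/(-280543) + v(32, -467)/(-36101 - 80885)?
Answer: -28171500373/16409801699 - 16384*sqrt(2)/58493 ≈ -2.1129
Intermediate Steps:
M(Z, j) = j*sqrt(Z**2 + j**2)
v(Q, H) = Q + sqrt(2)*Q**2*sqrt(Q**2) (v(Q, H) = (Q*sqrt(Q**2 + Q**2))*Q + Q = (Q*sqrt(2*Q**2))*Q + Q = (Q*(sqrt(2)*sqrt(Q**2)))*Q + Q = (Q*sqrt(2)*sqrt(Q**2))*Q + Q = sqrt(2)*Q**2*sqrt(Q**2) + Q = Q + sqrt(2)*Q**2*sqrt(Q**2))
481545/(-280543) + v(32, -467)/(-36101 - 80885) = 481545/(-280543) + (32*(1 + 32*sqrt(2)*sqrt(32**2)))/(-36101 - 80885) = 481545*(-1/280543) + (32*(1 + 32*sqrt(2)*sqrt(1024)))/(-116986) = -481545/280543 + (32*(1 + 32*sqrt(2)*32))*(-1/116986) = -481545/280543 + (32*(1 + 1024*sqrt(2)))*(-1/116986) = -481545/280543 + (32 + 32768*sqrt(2))*(-1/116986) = -481545/280543 + (-16/58493 - 16384*sqrt(2)/58493) = -28171500373/16409801699 - 16384*sqrt(2)/58493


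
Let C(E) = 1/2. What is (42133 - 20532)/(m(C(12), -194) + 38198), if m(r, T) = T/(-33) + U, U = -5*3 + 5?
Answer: 712833/1260398 ≈ 0.56556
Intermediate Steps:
U = -10 (U = -15 + 5 = -10)
C(E) = 1/2
m(r, T) = -10 - T/33 (m(r, T) = T/(-33) - 10 = T*(-1/33) - 10 = -T/33 - 10 = -10 - T/33)
(42133 - 20532)/(m(C(12), -194) + 38198) = (42133 - 20532)/((-10 - 1/33*(-194)) + 38198) = 21601/((-10 + 194/33) + 38198) = 21601/(-136/33 + 38198) = 21601/(1260398/33) = 21601*(33/1260398) = 712833/1260398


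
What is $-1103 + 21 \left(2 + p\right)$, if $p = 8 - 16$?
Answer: $-1229$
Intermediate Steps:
$p = -8$ ($p = 8 - 16 = -8$)
$-1103 + 21 \left(2 + p\right) = -1103 + 21 \left(2 - 8\right) = -1103 + 21 \left(-6\right) = -1103 - 126 = -1229$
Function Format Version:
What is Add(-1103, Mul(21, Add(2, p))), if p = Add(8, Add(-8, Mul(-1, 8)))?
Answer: -1229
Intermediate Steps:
p = -8 (p = Add(8, Add(-8, -8)) = Add(8, -16) = -8)
Add(-1103, Mul(21, Add(2, p))) = Add(-1103, Mul(21, Add(2, -8))) = Add(-1103, Mul(21, -6)) = Add(-1103, -126) = -1229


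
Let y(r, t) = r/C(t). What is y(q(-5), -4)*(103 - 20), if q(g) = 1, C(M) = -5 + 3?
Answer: -83/2 ≈ -41.500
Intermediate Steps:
C(M) = -2
y(r, t) = -r/2 (y(r, t) = r/(-2) = r*(-½) = -r/2)
y(q(-5), -4)*(103 - 20) = (-½*1)*(103 - 20) = -½*83 = -83/2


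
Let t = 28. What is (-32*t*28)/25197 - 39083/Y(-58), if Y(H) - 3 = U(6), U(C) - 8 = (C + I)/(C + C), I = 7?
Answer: -11820929972/3653565 ≈ -3235.4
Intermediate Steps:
U(C) = 8 + (7 + C)/(2*C) (U(C) = 8 + (C + 7)/(C + C) = 8 + (7 + C)/((2*C)) = 8 + (7 + C)*(1/(2*C)) = 8 + (7 + C)/(2*C))
Y(H) = 145/12 (Y(H) = 3 + (½)*(7 + 17*6)/6 = 3 + (½)*(⅙)*(7 + 102) = 3 + (½)*(⅙)*109 = 3 + 109/12 = 145/12)
(-32*t*28)/25197 - 39083/Y(-58) = (-32*28*28)/25197 - 39083/145/12 = -896*28*(1/25197) - 39083*12/145 = -25088*1/25197 - 468996/145 = -25088/25197 - 468996/145 = -11820929972/3653565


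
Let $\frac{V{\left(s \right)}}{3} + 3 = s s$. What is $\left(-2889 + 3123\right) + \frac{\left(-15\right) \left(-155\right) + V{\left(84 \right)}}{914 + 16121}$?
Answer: $\frac{4009674}{17035} \approx 235.38$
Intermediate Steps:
$V{\left(s \right)} = -9 + 3 s^{2}$ ($V{\left(s \right)} = -9 + 3 s s = -9 + 3 s^{2}$)
$\left(-2889 + 3123\right) + \frac{\left(-15\right) \left(-155\right) + V{\left(84 \right)}}{914 + 16121} = \left(-2889 + 3123\right) + \frac{\left(-15\right) \left(-155\right) - \left(9 - 3 \cdot 84^{2}\right)}{914 + 16121} = 234 + \frac{2325 + \left(-9 + 3 \cdot 7056\right)}{17035} = 234 + \left(2325 + \left(-9 + 21168\right)\right) \frac{1}{17035} = 234 + \left(2325 + 21159\right) \frac{1}{17035} = 234 + 23484 \cdot \frac{1}{17035} = 234 + \frac{23484}{17035} = \frac{4009674}{17035}$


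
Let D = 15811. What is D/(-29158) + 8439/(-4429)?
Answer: -316091281/129140782 ≈ -2.4476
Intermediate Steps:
D/(-29158) + 8439/(-4429) = 15811/(-29158) + 8439/(-4429) = 15811*(-1/29158) + 8439*(-1/4429) = -15811/29158 - 8439/4429 = -316091281/129140782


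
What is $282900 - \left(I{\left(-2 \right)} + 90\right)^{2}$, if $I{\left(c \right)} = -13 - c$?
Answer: $276659$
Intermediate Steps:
$282900 - \left(I{\left(-2 \right)} + 90\right)^{2} = 282900 - \left(\left(-13 - -2\right) + 90\right)^{2} = 282900 - \left(\left(-13 + 2\right) + 90\right)^{2} = 282900 - \left(-11 + 90\right)^{2} = 282900 - 79^{2} = 282900 - 6241 = 276659$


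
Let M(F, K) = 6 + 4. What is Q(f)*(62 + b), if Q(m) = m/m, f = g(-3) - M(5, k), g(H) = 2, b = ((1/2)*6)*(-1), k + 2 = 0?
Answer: 59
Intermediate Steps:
k = -2 (k = -2 + 0 = -2)
M(F, K) = 10
b = -3 (b = ((1*(1/2))*6)*(-1) = ((1/2)*6)*(-1) = 3*(-1) = -3)
f = -8 (f = 2 - 1*10 = 2 - 10 = -8)
Q(m) = 1
Q(f)*(62 + b) = 1*(62 - 3) = 1*59 = 59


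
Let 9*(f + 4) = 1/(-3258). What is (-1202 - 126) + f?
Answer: -39056905/29322 ≈ -1332.0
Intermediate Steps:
f = -117289/29322 (f = -4 + (1/9)/(-3258) = -4 + (1/9)*(-1/3258) = -4 - 1/29322 = -117289/29322 ≈ -4.0000)
(-1202 - 126) + f = (-1202 - 126) - 117289/29322 = -1328 - 117289/29322 = -39056905/29322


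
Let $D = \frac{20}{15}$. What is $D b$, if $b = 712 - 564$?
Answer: $\frac{592}{3} \approx 197.33$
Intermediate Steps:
$D = \frac{4}{3}$ ($D = 20 \cdot \frac{1}{15} = \frac{4}{3} \approx 1.3333$)
$b = 148$ ($b = 712 - 564 = 148$)
$D b = \frac{4}{3} \cdot 148 = \frac{592}{3}$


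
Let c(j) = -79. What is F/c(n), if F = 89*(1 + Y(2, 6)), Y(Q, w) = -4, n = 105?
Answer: 267/79 ≈ 3.3797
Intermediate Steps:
F = -267 (F = 89*(1 - 4) = 89*(-3) = -267)
F/c(n) = -267/(-79) = -267*(-1/79) = 267/79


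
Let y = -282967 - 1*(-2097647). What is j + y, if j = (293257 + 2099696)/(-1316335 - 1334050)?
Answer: 4809598258847/2650385 ≈ 1.8147e+6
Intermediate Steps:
y = 1814680 (y = -282967 + 2097647 = 1814680)
j = -2392953/2650385 (j = 2392953/(-2650385) = 2392953*(-1/2650385) = -2392953/2650385 ≈ -0.90287)
j + y = -2392953/2650385 + 1814680 = 4809598258847/2650385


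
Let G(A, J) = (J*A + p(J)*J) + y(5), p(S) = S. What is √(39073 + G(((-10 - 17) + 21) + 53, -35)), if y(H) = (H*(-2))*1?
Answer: √38643 ≈ 196.58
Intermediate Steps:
y(H) = -2*H (y(H) = -2*H*1 = -2*H)
G(A, J) = -10 + J² + A*J (G(A, J) = (J*A + J*J) - 2*5 = (A*J + J²) - 10 = (J² + A*J) - 10 = -10 + J² + A*J)
√(39073 + G(((-10 - 17) + 21) + 53, -35)) = √(39073 + (-10 + (-35)² + (((-10 - 17) + 21) + 53)*(-35))) = √(39073 + (-10 + 1225 + ((-27 + 21) + 53)*(-35))) = √(39073 + (-10 + 1225 + (-6 + 53)*(-35))) = √(39073 + (-10 + 1225 + 47*(-35))) = √(39073 + (-10 + 1225 - 1645)) = √(39073 - 430) = √38643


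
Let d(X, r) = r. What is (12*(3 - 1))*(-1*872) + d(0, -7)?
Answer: -20935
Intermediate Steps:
(12*(3 - 1))*(-1*872) + d(0, -7) = (12*(3 - 1))*(-1*872) - 7 = (12*2)*(-872) - 7 = 24*(-872) - 7 = -20928 - 7 = -20935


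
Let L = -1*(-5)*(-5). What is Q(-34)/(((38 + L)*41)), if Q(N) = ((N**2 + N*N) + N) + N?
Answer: 2244/533 ≈ 4.2101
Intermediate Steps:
L = -25 (L = 5*(-5) = -25)
Q(N) = 2*N + 2*N**2 (Q(N) = ((N**2 + N**2) + N) + N = (2*N**2 + N) + N = (N + 2*N**2) + N = 2*N + 2*N**2)
Q(-34)/(((38 + L)*41)) = (2*(-34)*(1 - 34))/(((38 - 25)*41)) = (2*(-34)*(-33))/((13*41)) = 2244/533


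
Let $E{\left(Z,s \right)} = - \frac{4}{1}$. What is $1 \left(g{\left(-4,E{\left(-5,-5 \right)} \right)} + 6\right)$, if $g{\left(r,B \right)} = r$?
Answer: $2$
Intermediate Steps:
$E{\left(Z,s \right)} = -4$ ($E{\left(Z,s \right)} = \left(-4\right) 1 = -4$)
$1 \left(g{\left(-4,E{\left(-5,-5 \right)} \right)} + 6\right) = 1 \left(-4 + 6\right) = 1 \cdot 2 = 2$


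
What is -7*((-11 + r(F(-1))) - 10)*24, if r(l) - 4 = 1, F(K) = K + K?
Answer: 2688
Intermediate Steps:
F(K) = 2*K
r(l) = 5 (r(l) = 4 + 1 = 5)
-7*((-11 + r(F(-1))) - 10)*24 = -7*((-11 + 5) - 10)*24 = -7*(-6 - 10)*24 = -7*(-16)*24 = 112*24 = 2688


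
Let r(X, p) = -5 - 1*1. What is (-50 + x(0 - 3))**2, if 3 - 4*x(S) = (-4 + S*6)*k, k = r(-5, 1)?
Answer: 108241/16 ≈ 6765.1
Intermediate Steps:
r(X, p) = -6 (r(X, p) = -5 - 1 = -6)
k = -6
x(S) = -21/4 + 9*S (x(S) = 3/4 - (-4 + S*6)*(-6)/4 = 3/4 - (-4 + 6*S)*(-6)/4 = 3/4 - (24 - 36*S)/4 = 3/4 + (-6 + 9*S) = -21/4 + 9*S)
(-50 + x(0 - 3))**2 = (-50 + (-21/4 + 9*(0 - 3)))**2 = (-50 + (-21/4 + 9*(-3)))**2 = (-50 + (-21/4 - 27))**2 = (-50 - 129/4)**2 = (-329/4)**2 = 108241/16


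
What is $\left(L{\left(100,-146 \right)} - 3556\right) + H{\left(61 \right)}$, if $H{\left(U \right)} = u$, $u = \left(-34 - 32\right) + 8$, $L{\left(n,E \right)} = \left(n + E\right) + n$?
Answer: $-3560$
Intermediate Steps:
$L{\left(n,E \right)} = E + 2 n$ ($L{\left(n,E \right)} = \left(E + n\right) + n = E + 2 n$)
$u = -58$ ($u = -66 + 8 = -58$)
$H{\left(U \right)} = -58$
$\left(L{\left(100,-146 \right)} - 3556\right) + H{\left(61 \right)} = \left(\left(-146 + 2 \cdot 100\right) - 3556\right) - 58 = \left(\left(-146 + 200\right) - 3556\right) - 58 = \left(54 - 3556\right) - 58 = -3502 - 58 = -3560$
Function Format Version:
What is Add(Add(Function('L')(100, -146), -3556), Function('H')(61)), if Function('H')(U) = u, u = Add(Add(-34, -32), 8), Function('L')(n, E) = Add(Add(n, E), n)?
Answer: -3560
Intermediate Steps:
Function('L')(n, E) = Add(E, Mul(2, n)) (Function('L')(n, E) = Add(Add(E, n), n) = Add(E, Mul(2, n)))
u = -58 (u = Add(-66, 8) = -58)
Function('H')(U) = -58
Add(Add(Function('L')(100, -146), -3556), Function('H')(61)) = Add(Add(Add(-146, Mul(2, 100)), -3556), -58) = Add(Add(Add(-146, 200), -3556), -58) = Add(Add(54, -3556), -58) = Add(-3502, -58) = -3560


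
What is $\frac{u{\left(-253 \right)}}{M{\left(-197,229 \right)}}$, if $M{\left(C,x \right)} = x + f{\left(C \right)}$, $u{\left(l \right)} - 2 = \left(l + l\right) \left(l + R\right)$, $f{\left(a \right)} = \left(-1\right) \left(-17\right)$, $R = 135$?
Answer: $\frac{29855}{123} \approx 242.72$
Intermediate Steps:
$f{\left(a \right)} = 17$
$u{\left(l \right)} = 2 + 2 l \left(135 + l\right)$ ($u{\left(l \right)} = 2 + \left(l + l\right) \left(l + 135\right) = 2 + 2 l \left(135 + l\right)$)
$M{\left(C,x \right)} = 17 + x$ ($M{\left(C,x \right)} = x + 17 = 17 + x$)
$\frac{u{\left(-253 \right)}}{M{\left(-197,229 \right)}} = \frac{2 + 2 \left(-253\right)^{2} + 270 \left(-253\right)}{17 + 229} = \frac{2 + 2 \cdot 64009 - 68310}{246} = \left(2 + 128018 - 68310\right) \frac{1}{246} = 59710 \cdot \frac{1}{246} = \frac{29855}{123}$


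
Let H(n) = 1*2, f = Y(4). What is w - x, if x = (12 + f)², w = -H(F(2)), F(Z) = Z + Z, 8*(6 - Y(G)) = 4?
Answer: -1233/4 ≈ -308.25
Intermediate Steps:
Y(G) = 11/2 (Y(G) = 6 - ⅛*4 = 6 - ½ = 11/2)
f = 11/2 ≈ 5.5000
F(Z) = 2*Z
H(n) = 2
w = -2 (w = -1*2 = -2)
x = 1225/4 (x = (12 + 11/2)² = (35/2)² = 1225/4 ≈ 306.25)
w - x = -2 - 1*1225/4 = -2 - 1225/4 = -1233/4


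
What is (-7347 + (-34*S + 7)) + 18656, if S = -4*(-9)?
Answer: 10092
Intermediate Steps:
S = 36
(-7347 + (-34*S + 7)) + 18656 = (-7347 + (-34*36 + 7)) + 18656 = (-7347 + (-1224 + 7)) + 18656 = (-7347 - 1217) + 18656 = -8564 + 18656 = 10092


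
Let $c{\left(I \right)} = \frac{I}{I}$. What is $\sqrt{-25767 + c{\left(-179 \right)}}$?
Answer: $i \sqrt{25766} \approx 160.52 i$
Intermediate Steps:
$c{\left(I \right)} = 1$
$\sqrt{-25767 + c{\left(-179 \right)}} = \sqrt{-25767 + 1} = \sqrt{-25766} = i \sqrt{25766}$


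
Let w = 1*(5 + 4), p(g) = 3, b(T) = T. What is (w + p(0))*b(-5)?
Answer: -60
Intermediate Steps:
w = 9 (w = 1*9 = 9)
(w + p(0))*b(-5) = (9 + 3)*(-5) = 12*(-5) = -60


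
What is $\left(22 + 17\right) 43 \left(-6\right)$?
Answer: $-10062$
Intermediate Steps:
$\left(22 + 17\right) 43 \left(-6\right) = 39 \cdot 43 \left(-6\right) = 1677 \left(-6\right) = -10062$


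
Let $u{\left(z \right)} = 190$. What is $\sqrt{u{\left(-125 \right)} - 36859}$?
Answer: $i \sqrt{36669} \approx 191.49 i$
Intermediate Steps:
$\sqrt{u{\left(-125 \right)} - 36859} = \sqrt{190 - 36859} = \sqrt{-36669} = i \sqrt{36669}$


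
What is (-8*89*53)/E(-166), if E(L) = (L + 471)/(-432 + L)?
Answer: 22566128/305 ≈ 73987.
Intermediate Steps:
E(L) = (471 + L)/(-432 + L)
(-8*89*53)/E(-166) = (-8*89*53)/(((471 - 166)/(-432 - 166))) = (-712*53)/((305/(-598))) = -37736/((-1/598*305)) = -37736/(-305/598) = -37736*(-598/305) = 22566128/305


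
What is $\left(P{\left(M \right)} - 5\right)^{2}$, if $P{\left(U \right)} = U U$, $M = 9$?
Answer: $5776$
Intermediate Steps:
$P{\left(U \right)} = U^{2}$
$\left(P{\left(M \right)} - 5\right)^{2} = \left(9^{2} - 5\right)^{2} = \left(81 - 5\right)^{2} = 76^{2} = 5776$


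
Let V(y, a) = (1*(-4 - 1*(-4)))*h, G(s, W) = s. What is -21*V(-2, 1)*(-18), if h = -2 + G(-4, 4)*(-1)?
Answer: 0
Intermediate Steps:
h = 2 (h = -2 - 4*(-1) = -2 + 4 = 2)
V(y, a) = 0 (V(y, a) = (1*(-4 - 1*(-4)))*2 = (1*(-4 + 4))*2 = (1*0)*2 = 0*2 = 0)
-21*V(-2, 1)*(-18) = -21*0*(-18) = 0*(-18) = 0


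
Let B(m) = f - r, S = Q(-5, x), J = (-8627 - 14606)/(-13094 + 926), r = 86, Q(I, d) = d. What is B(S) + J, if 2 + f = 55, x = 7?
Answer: -378311/12168 ≈ -31.091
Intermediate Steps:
f = 53 (f = -2 + 55 = 53)
J = 23233/12168 (J = -23233/(-12168) = -23233*(-1/12168) = 23233/12168 ≈ 1.9094)
S = 7
B(m) = -33 (B(m) = 53 - 1*86 = 53 - 86 = -33)
B(S) + J = -33 + 23233/12168 = -378311/12168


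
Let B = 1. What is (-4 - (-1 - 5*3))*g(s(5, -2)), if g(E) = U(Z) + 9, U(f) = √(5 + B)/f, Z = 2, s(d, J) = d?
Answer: 108 + 6*√6 ≈ 122.70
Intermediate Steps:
U(f) = √6/f (U(f) = √(5 + 1)/f = √6/f)
g(E) = 9 + √6/2 (g(E) = √6/2 + 9 = 9 + √6/2)
(-4 - (-1 - 5*3))*g(s(5, -2)) = (-4 - (-1 - 5*3))*(9 + √6/2) = (-4 - (-1 - 15))*(9 + √6/2) = (-4 - 1*(-16))*(9 + √6/2) = (-4 + 16)*(9 + √6/2) = 12*(9 + √6/2) = 108 + 6*√6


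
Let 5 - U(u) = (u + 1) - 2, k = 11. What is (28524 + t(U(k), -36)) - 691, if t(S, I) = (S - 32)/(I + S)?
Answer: 1141190/41 ≈ 27834.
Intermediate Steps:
U(u) = 6 - u (U(u) = 5 - ((u + 1) - 2) = 5 - ((1 + u) - 2) = 5 - (-1 + u) = 5 + (1 - u) = 6 - u)
t(S, I) = (-32 + S)/(I + S)
(28524 + t(U(k), -36)) - 691 = (28524 + (-32 + (6 - 1*11))/(-36 + (6 - 1*11))) - 691 = (28524 + (-32 + (6 - 11))/(-36 + (6 - 11))) - 691 = (28524 + (-32 - 5)/(-36 - 5)) - 691 = (28524 - 37/(-41)) - 691 = (28524 - 1/41*(-37)) - 691 = (28524 + 37/41) - 691 = 1169521/41 - 691 = 1141190/41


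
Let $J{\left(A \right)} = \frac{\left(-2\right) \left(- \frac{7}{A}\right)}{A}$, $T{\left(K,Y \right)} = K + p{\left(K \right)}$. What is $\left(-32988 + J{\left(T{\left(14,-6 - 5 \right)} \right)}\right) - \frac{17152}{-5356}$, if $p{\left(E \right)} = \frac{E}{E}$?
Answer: $- \frac{9937476154}{301275} \approx -32985.0$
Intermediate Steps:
$p{\left(E \right)} = 1$
$T{\left(K,Y \right)} = 1 + K$ ($T{\left(K,Y \right)} = K + 1 = 1 + K$)
$J{\left(A \right)} = \frac{14}{A^{2}}$ ($J{\left(A \right)} = \frac{14 \frac{1}{A}}{A} = \frac{14}{A^{2}}$)
$\left(-32988 + J{\left(T{\left(14,-6 - 5 \right)} \right)}\right) - \frac{17152}{-5356} = \left(-32988 + \frac{14}{\left(1 + 14\right)^{2}}\right) - \frac{17152}{-5356} = \left(-32988 + \frac{14}{225}\right) - - \frac{4288}{1339} = \left(-32988 + 14 \cdot \frac{1}{225}\right) + \frac{4288}{1339} = \left(-32988 + \frac{14}{225}\right) + \frac{4288}{1339} = - \frac{7422286}{225} + \frac{4288}{1339} = - \frac{9937476154}{301275}$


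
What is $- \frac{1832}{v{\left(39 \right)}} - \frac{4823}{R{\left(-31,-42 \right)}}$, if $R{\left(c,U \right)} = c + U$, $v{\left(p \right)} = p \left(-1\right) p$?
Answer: $\frac{7469519}{111033} \approx 67.273$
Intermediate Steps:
$v{\left(p \right)} = - p^{2}$ ($v{\left(p \right)} = - p p = - p^{2}$)
$R{\left(c,U \right)} = U + c$
$- \frac{1832}{v{\left(39 \right)}} - \frac{4823}{R{\left(-31,-42 \right)}} = - \frac{1832}{\left(-1\right) 39^{2}} - \frac{4823}{-42 - 31} = - \frac{1832}{\left(-1\right) 1521} - \frac{4823}{-73} = - \frac{1832}{-1521} - - \frac{4823}{73} = \left(-1832\right) \left(- \frac{1}{1521}\right) + \frac{4823}{73} = \frac{1832}{1521} + \frac{4823}{73} = \frac{7469519}{111033}$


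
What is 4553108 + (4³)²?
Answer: 4557204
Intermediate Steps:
4553108 + (4³)² = 4553108 + 64² = 4553108 + 4096 = 4557204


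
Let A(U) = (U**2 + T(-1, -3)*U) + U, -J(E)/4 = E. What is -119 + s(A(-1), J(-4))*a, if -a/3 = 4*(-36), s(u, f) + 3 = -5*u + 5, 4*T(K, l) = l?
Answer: -875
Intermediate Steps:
T(K, l) = l/4
J(E) = -4*E
A(U) = U**2 + U/4 (A(U) = (U**2 + ((1/4)*(-3))*U) + U = (U**2 - 3*U/4) + U = U**2 + U/4)
s(u, f) = 2 - 5*u (s(u, f) = -3 + (-5*u + 5) = -3 + (5 - 5*u) = 2 - 5*u)
a = 432 (a = -12*(-36) = -3*(-144) = 432)
-119 + s(A(-1), J(-4))*a = -119 + (2 - (-5)*(1/4 - 1))*432 = -119 + (2 - (-5)*(-3)/4)*432 = -119 + (2 - 5*3/4)*432 = -119 + (2 - 15/4)*432 = -119 - 7/4*432 = -119 - 756 = -875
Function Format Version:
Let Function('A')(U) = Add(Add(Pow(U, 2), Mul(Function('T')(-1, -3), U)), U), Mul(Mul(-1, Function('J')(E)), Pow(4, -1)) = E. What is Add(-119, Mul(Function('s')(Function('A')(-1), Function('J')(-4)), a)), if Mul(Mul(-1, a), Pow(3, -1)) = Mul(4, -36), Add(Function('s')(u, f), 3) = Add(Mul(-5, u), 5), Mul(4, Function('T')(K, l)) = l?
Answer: -875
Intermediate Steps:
Function('T')(K, l) = Mul(Rational(1, 4), l)
Function('J')(E) = Mul(-4, E)
Function('A')(U) = Add(Pow(U, 2), Mul(Rational(1, 4), U)) (Function('A')(U) = Add(Add(Pow(U, 2), Mul(Mul(Rational(1, 4), -3), U)), U) = Add(Add(Pow(U, 2), Mul(Rational(-3, 4), U)), U) = Add(Pow(U, 2), Mul(Rational(1, 4), U)))
Function('s')(u, f) = Add(2, Mul(-5, u)) (Function('s')(u, f) = Add(-3, Add(Mul(-5, u), 5)) = Add(-3, Add(5, Mul(-5, u))) = Add(2, Mul(-5, u)))
a = 432 (a = Mul(-3, Mul(4, -36)) = Mul(-3, -144) = 432)
Add(-119, Mul(Function('s')(Function('A')(-1), Function('J')(-4)), a)) = Add(-119, Mul(Add(2, Mul(-5, Mul(-1, Add(Rational(1, 4), -1)))), 432)) = Add(-119, Mul(Add(2, Mul(-5, Mul(-1, Rational(-3, 4)))), 432)) = Add(-119, Mul(Add(2, Mul(-5, Rational(3, 4))), 432)) = Add(-119, Mul(Add(2, Rational(-15, 4)), 432)) = Add(-119, Mul(Rational(-7, 4), 432)) = Add(-119, -756) = -875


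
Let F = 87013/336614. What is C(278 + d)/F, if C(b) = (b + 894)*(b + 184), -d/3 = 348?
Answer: -25076396544/87013 ≈ -2.8819e+5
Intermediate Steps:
d = -1044 (d = -3*348 = -1044)
C(b) = (184 + b)*(894 + b) (C(b) = (894 + b)*(184 + b) = (184 + b)*(894 + b))
F = 87013/336614 (F = 87013*(1/336614) = 87013/336614 ≈ 0.25849)
C(278 + d)/F = (164496 + (278 - 1044)² + 1078*(278 - 1044))/(87013/336614) = (164496 + (-766)² + 1078*(-766))*(336614/87013) = (164496 + 586756 - 825748)*(336614/87013) = -74496*336614/87013 = -25076396544/87013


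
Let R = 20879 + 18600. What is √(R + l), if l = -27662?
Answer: 3*√1313 ≈ 108.71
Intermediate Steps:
R = 39479
√(R + l) = √(39479 - 27662) = √11817 = 3*√1313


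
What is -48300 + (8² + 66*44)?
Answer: -45332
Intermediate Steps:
-48300 + (8² + 66*44) = -48300 + (64 + 2904) = -48300 + 2968 = -45332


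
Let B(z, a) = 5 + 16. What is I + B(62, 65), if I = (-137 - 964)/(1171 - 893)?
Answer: 4737/278 ≈ 17.040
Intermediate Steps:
B(z, a) = 21
I = -1101/278 ≈ -3.9604
I + B(62, 65) = -1101/278 + 21 = 4737/278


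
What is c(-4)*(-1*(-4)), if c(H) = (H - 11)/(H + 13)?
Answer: -20/3 ≈ -6.6667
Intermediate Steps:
c(H) = (-11 + H)/(13 + H)
c(-4)*(-1*(-4)) = ((-11 - 4)/(13 - 4))*(-1*(-4)) = (-15/9)*4 = ((⅑)*(-15))*4 = -5/3*4 = -20/3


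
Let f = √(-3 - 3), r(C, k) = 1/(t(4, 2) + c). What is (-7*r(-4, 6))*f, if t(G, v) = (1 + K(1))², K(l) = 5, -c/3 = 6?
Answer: -7*I*√6/18 ≈ -0.95258*I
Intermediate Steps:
c = -18 (c = -3*6 = -18)
t(G, v) = 36 (t(G, v) = (1 + 5)² = 6² = 36)
r(C, k) = 1/18 (r(C, k) = 1/(36 - 18) = 1/18)
f = I*√6 (f = √(-6) = I*√6 ≈ 2.4495*I)
(-7*r(-4, 6))*f = (-7*1/18)*(I*√6) = -7*I*√6/18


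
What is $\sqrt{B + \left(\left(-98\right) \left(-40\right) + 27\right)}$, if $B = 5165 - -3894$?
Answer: $\sqrt{13006} \approx 114.04$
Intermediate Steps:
$B = 9059$ ($B = 5165 + 3894 = 9059$)
$\sqrt{B + \left(\left(-98\right) \left(-40\right) + 27\right)} = \sqrt{9059 + \left(\left(-98\right) \left(-40\right) + 27\right)} = \sqrt{9059 + \left(3920 + 27\right)} = \sqrt{9059 + 3947} = \sqrt{13006}$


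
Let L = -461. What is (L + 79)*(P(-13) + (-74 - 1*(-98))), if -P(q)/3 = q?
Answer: -24066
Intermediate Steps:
P(q) = -3*q
(L + 79)*(P(-13) + (-74 - 1*(-98))) = (-461 + 79)*(-3*(-13) + (-74 - 1*(-98))) = -382*(39 + (-74 + 98)) = -382*(39 + 24) = -382*63 = -24066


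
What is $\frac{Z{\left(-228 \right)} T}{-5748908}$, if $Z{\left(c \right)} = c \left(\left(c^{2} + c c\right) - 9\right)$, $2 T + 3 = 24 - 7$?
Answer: $\frac{41479641}{1437227} \approx 28.861$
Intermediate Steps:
$T = 7$ ($T = - \frac{3}{2} + \frac{24 - 7}{2} = - \frac{3}{2} + \frac{1}{2} \cdot 17 = - \frac{3}{2} + \frac{17}{2} = 7$)
$Z{\left(c \right)} = c \left(-9 + 2 c^{2}\right)$ ($Z{\left(c \right)} = c \left(\left(c^{2} + c^{2}\right) - 9\right) = c \left(2 c^{2} - 9\right) = c \left(-9 + 2 c^{2}\right)$)
$\frac{Z{\left(-228 \right)} T}{-5748908} = \frac{- 228 \left(-9 + 2 \left(-228\right)^{2}\right) 7}{-5748908} = - 228 \left(-9 + 2 \cdot 51984\right) 7 \left(- \frac{1}{5748908}\right) = - 228 \left(-9 + 103968\right) 7 \left(- \frac{1}{5748908}\right) = \left(-228\right) 103959 \cdot 7 \left(- \frac{1}{5748908}\right) = \left(-23702652\right) 7 \left(- \frac{1}{5748908}\right) = \left(-165918564\right) \left(- \frac{1}{5748908}\right) = \frac{41479641}{1437227}$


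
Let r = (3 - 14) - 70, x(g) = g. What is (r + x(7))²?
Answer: 5476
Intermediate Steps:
r = -81 (r = -11 - 70 = -81)
(r + x(7))² = (-81 + 7)² = (-74)² = 5476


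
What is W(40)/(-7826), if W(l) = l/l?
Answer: -1/7826 ≈ -0.00012778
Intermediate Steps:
W(l) = 1
W(40)/(-7826) = 1/(-7826) = 1*(-1/7826) = -1/7826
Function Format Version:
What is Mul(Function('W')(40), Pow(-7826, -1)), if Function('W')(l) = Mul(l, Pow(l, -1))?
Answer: Rational(-1, 7826) ≈ -0.00012778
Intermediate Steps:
Function('W')(l) = 1
Mul(Function('W')(40), Pow(-7826, -1)) = Mul(1, Pow(-7826, -1)) = Mul(1, Rational(-1, 7826)) = Rational(-1, 7826)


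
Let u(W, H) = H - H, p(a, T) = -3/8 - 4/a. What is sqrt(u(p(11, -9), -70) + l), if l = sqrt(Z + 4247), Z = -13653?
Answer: 9406**(1/4)*sqrt(I) ≈ 6.9636 + 6.9636*I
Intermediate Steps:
p(a, T) = -3/8 - 4/a (p(a, T) = -3*1/8 - 4/a = -3/8 - 4/a)
l = I*sqrt(9406) (l = sqrt(-13653 + 4247) = sqrt(-9406) = I*sqrt(9406) ≈ 96.984*I)
u(W, H) = 0
sqrt(u(p(11, -9), -70) + l) = sqrt(0 + I*sqrt(9406)) = sqrt(I*sqrt(9406)) = 9406**(1/4)*sqrt(I)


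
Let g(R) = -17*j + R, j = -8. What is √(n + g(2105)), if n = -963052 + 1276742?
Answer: 11*√2611 ≈ 562.08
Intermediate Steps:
g(R) = 136 + R (g(R) = -17*(-8) + R = 136 + R)
n = 313690
√(n + g(2105)) = √(313690 + (136 + 2105)) = √(313690 + 2241) = √315931 = 11*√2611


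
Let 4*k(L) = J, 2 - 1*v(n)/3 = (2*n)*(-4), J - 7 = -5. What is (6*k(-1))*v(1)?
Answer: 90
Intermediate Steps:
J = 2 (J = 7 - 5 = 2)
v(n) = 6 + 24*n (v(n) = 6 - 3*2*n*(-4) = 6 - (-24)*n = 6 + 24*n)
k(L) = ½ (k(L) = (¼)*2 = ½)
(6*k(-1))*v(1) = (6*(½))*(6 + 24*1) = 3*(6 + 24) = 3*30 = 90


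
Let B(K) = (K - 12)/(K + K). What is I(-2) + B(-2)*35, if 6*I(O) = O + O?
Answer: 731/6 ≈ 121.83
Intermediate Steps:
I(O) = O/3 (I(O) = (O + O)/6 = (2*O)/6 = O/3)
B(K) = (-12 + K)/(2*K) (B(K) = (-12 + K)/((2*K)) = (-12 + K)*(1/(2*K)) = (-12 + K)/(2*K))
I(-2) + B(-2)*35 = (1/3)*(-2) + ((1/2)*(-12 - 2)/(-2))*35 = -2/3 + ((1/2)*(-1/2)*(-14))*35 = -2/3 + (7/2)*35 = -2/3 + 245/2 = 731/6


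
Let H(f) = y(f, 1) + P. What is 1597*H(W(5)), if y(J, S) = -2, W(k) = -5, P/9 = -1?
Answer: -17567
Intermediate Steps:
P = -9 (P = 9*(-1) = -9)
H(f) = -11 (H(f) = -2 - 9 = -11)
1597*H(W(5)) = 1597*(-11) = -17567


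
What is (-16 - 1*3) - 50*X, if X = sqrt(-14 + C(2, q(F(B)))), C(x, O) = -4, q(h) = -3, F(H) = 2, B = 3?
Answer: -19 - 150*I*sqrt(2) ≈ -19.0 - 212.13*I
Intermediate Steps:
X = 3*I*sqrt(2) (X = sqrt(-14 - 4) = sqrt(-18) = 3*I*sqrt(2) ≈ 4.2426*I)
(-16 - 1*3) - 50*X = (-16 - 1*3) - 150*I*sqrt(2) = (-16 - 3) - 150*I*sqrt(2) = -19 - 150*I*sqrt(2)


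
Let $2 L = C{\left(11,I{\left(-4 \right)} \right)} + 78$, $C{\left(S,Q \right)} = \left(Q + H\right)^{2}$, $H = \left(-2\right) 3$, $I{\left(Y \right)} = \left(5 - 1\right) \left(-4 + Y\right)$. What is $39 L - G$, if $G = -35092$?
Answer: $64771$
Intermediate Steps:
$I{\left(Y \right)} = -16 + 4 Y$ ($I{\left(Y \right)} = 4 \left(-4 + Y\right) = -16 + 4 Y$)
$H = -6$
$C{\left(S,Q \right)} = \left(-6 + Q\right)^{2}$ ($C{\left(S,Q \right)} = \left(Q - 6\right)^{2} = \left(-6 + Q\right)^{2}$)
$L = 761$ ($L = \frac{\left(-6 + \left(-16 + 4 \left(-4\right)\right)\right)^{2} + 78}{2} = \frac{\left(-6 - 32\right)^{2} + 78}{2} = \frac{\left(-38\right)^{2} + 78}{2} = \frac{1444 + 78}{2} = \frac{1}{2} \cdot 1522 = 761$)
$39 L - G = 39 \cdot 761 - -35092 = 29679 + 35092 = 64771$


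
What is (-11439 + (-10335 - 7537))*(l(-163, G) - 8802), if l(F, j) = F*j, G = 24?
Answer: 372660054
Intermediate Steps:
(-11439 + (-10335 - 7537))*(l(-163, G) - 8802) = (-11439 + (-10335 - 7537))*(-163*24 - 8802) = (-11439 - 17872)*(-3912 - 8802) = -29311*(-12714) = 372660054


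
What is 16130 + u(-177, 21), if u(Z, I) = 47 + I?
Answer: 16198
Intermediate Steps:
16130 + u(-177, 21) = 16130 + (47 + 21) = 16130 + 68 = 16198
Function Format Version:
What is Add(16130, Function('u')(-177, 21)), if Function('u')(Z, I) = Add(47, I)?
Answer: 16198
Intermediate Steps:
Add(16130, Function('u')(-177, 21)) = Add(16130, Add(47, 21)) = Add(16130, 68) = 16198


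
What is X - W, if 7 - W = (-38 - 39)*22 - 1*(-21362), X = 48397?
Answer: 68058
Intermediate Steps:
W = -19661 (W = 7 - ((-38 - 39)*22 - 1*(-21362)) = 7 - (-77*22 + 21362) = 7 - (-1694 + 21362) = 7 - 1*19668 = 7 - 19668 = -19661)
X - W = 48397 - 1*(-19661) = 48397 + 19661 = 68058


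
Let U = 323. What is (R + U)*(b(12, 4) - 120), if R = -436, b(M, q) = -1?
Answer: 13673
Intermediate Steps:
(R + U)*(b(12, 4) - 120) = (-436 + 323)*(-1 - 120) = -113*(-121) = 13673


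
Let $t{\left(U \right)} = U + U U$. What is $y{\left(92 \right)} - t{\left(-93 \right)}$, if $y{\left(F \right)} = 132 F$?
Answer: $3588$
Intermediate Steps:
$t{\left(U \right)} = U + U^{2}$
$y{\left(92 \right)} - t{\left(-93 \right)} = 132 \cdot 92 - - 93 \left(1 - 93\right) = 12144 - \left(-93\right) \left(-92\right) = 12144 - 8556 = 3588$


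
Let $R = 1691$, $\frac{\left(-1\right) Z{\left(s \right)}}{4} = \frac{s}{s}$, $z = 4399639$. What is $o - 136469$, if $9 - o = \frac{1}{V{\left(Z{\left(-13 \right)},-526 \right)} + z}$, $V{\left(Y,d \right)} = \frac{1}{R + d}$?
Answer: $- \frac{699436569837725}{5125579436} \approx -1.3646 \cdot 10^{5}$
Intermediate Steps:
$Z{\left(s \right)} = -4$ ($Z{\left(s \right)} = - 4 \frac{s}{s} = \left(-4\right) 1 = -4$)
$V{\left(Y,d \right)} = \frac{1}{1691 + d}$
$o = \frac{46130213759}{5125579436}$ ($o = 9 - \frac{1}{\frac{1}{1691 - 526} + 4399639} = 9 - \frac{1}{\frac{1}{1165} + 4399639} = 9 - \frac{1}{\frac{5125579436}{1165}} = 9 - \frac{1165}{5125579436} = \frac{46130213759}{5125579436} \approx 9.0$)
$o - 136469 = \frac{46130213759}{5125579436} - 136469 = - \frac{699436569837725}{5125579436}$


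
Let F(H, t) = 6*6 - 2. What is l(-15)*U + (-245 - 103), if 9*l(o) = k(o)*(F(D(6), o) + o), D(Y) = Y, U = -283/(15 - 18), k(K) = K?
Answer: -30017/9 ≈ -3335.2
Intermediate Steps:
U = 283/3 (U = -283/(-3) = -283*(-1/3) = 283/3 ≈ 94.333)
F(H, t) = 34 (F(H, t) = 36 - 2 = 34)
l(o) = o*(34 + o)/9 (l(o) = (o*(34 + o))/9 = o*(34 + o)/9)
l(-15)*U + (-245 - 103) = ((1/9)*(-15)*(34 - 15))*(283/3) + (-245 - 103) = ((1/9)*(-15)*19)*(283/3) - 348 = -95/3*283/3 - 348 = -26885/9 - 348 = -30017/9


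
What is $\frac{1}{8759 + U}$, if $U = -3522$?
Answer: $\frac{1}{5237} \approx 0.00019095$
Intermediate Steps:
$\frac{1}{8759 + U} = \frac{1}{8759 - 3522} = \frac{1}{5237}$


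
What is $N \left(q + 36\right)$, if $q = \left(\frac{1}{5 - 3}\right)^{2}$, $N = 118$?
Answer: $\frac{8555}{2} \approx 4277.5$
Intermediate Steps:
$q = \frac{1}{4}$ ($q = \left(\frac{1}{2}\right)^{2} = \frac{1}{4} \approx 0.25$)
$N \left(q + 36\right) = 118 \left(\frac{1}{4} + 36\right) = 118 \cdot \frac{145}{4} = \frac{8555}{2}$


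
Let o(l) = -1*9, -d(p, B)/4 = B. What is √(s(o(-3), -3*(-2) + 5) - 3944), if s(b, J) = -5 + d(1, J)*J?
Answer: I*√4433 ≈ 66.581*I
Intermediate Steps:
d(p, B) = -4*B
o(l) = -9
s(b, J) = -5 - 4*J² (s(b, J) = -5 + (-4*J)*J = -5 - 4*J²)
√(s(o(-3), -3*(-2) + 5) - 3944) = √((-5 - 4*(-3*(-2) + 5)²) - 3944) = √((-5 - 4*(6 + 5)²) - 3944) = √((-5 - 4*11²) - 3944) = √((-5 - 4*121) - 3944) = √((-5 - 484) - 3944) = √(-489 - 3944) = √(-4433) = I*√4433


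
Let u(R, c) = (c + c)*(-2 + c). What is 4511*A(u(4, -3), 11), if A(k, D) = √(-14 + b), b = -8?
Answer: 4511*I*√22 ≈ 21158.0*I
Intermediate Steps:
u(R, c) = 2*c*(-2 + c) (u(R, c) = (2*c)*(-2 + c) = 2*c*(-2 + c))
A(k, D) = I*√22 (A(k, D) = √(-14 - 8) = √(-22) = I*√22)
4511*A(u(4, -3), 11) = 4511*(I*√22) = 4511*I*√22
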